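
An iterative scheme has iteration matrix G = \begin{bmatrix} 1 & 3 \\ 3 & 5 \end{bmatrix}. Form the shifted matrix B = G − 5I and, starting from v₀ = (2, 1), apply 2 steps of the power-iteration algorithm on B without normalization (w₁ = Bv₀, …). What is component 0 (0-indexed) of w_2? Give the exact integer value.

B = G − 5I has rows (-4, 3); (3, 0)
w1 = Bv₀ = ((-4)·2 + 3·1; 3·2 + 0·1) = (-5, 6)
w2 = Bw1 = ((-4)·(-5) + 3·6; 3·(-5) + 0·6) = (38, -15)
Requested component of w2: 38

38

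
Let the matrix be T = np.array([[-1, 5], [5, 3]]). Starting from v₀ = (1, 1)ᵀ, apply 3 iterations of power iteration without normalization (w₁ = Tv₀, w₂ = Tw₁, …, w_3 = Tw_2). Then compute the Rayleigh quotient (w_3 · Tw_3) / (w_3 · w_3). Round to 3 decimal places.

6.343

w1 = Tv₀ = (4, 8)
w2 = Tw1 = (36, 44)
w3 = Tw2 = (184, 312)
Tw3 = (1376, 1856)
w3·Tw3 = 184·1376 + 312·1856 = 832256; w3·w3 = 184·184 + 312·312 = 131200
λ ≈ 832256/131200 = 6.343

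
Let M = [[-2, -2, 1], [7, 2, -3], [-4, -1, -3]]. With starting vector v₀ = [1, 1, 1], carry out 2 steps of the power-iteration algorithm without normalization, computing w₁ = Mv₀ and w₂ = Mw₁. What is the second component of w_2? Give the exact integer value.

15

w1 = Mv₀ = ((-2)·1 + (-2)·1 + 1·1; 7·1 + 2·1 + (-3)·1; (-4)·1 + (-1)·1 + (-3)·1) = (-3, 6, -8)
w2 = Mw1 = ((-2)·(-3) + (-2)·6 + 1·(-8); 7·(-3) + 2·6 + (-3)·(-8); (-4)·(-3) + (-1)·6 + (-3)·(-8)) = (-14, 15, 30)
The requested component of w2 is 15.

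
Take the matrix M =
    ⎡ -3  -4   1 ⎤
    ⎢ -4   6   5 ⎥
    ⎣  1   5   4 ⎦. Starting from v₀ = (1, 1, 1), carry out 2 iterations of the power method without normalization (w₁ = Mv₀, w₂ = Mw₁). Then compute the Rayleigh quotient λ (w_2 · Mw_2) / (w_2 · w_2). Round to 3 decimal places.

9.871

w1 = Mv₀ = (-6, 7, 10)
w2 = Mw1 = (0, 116, 69)
Mw2 = (-395, 1041, 856)
w2·Mw2 = 0·(-395) + 116·1041 + 69·856 = 179820; w2·w2 = 0·0 + 116·116 + 69·69 = 18217
λ ≈ 179820/18217 = 9.871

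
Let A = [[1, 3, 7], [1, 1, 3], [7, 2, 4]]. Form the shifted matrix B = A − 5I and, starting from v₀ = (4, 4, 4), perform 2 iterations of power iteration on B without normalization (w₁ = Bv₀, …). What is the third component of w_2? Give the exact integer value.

136

B = A − 5I has rows (-4, 3, 7); (1, -4, 3); (7, 2, -1)
w1 = Bv₀ = ((-4)·4 + 3·4 + 7·4; 1·4 + (-4)·4 + 3·4; 7·4 + 2·4 + (-1)·4) = (24, 0, 32)
w2 = Bw1 = ((-4)·24 + 3·0 + 7·32; 1·24 + (-4)·0 + 3·32; 7·24 + 2·0 + (-1)·32) = (128, 120, 136)
Requested component of w2: 136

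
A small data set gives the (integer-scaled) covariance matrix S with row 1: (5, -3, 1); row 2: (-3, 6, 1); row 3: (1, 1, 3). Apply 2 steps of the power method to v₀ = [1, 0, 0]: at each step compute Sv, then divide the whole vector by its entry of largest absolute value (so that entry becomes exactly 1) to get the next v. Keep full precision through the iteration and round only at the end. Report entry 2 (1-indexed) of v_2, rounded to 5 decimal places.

-0.91429

Sv0 = (5.000000, -3.000000, 1.000000); divide by 5.000000 → v1 = (1.000000, -0.600000, 0.200000)
Sv1 = (7.000000, -6.400000, 1.000000); divide by 7.000000 → v2 = (1.000000, -0.914286, 0.142857)
Requested entry of v2: -32/35 = -0.91429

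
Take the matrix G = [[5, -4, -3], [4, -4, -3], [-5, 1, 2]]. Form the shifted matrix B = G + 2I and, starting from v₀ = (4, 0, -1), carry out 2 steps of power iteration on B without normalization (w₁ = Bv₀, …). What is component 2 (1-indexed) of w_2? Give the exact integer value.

B = G + 2I has rows (7, -4, -3); (4, -2, -3); (-5, 1, 4)
w1 = Bv₀ = (7·4 + (-4)·0 + (-3)·(-1); 4·4 + (-2)·0 + (-3)·(-1); (-5)·4 + 1·0 + 4·(-1)) = (31, 19, -24)
w2 = Bw1 = (7·31 + (-4)·19 + (-3)·(-24); 4·31 + (-2)·19 + (-3)·(-24); (-5)·31 + 1·19 + 4·(-24)) = (213, 158, -232)
Requested component of w2: 158

158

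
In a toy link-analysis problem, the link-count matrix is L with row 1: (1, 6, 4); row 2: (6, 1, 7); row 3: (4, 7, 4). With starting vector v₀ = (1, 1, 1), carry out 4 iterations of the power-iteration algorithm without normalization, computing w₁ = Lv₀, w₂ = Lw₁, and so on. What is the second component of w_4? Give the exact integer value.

w1 = Lv₀ = (1·1 + 6·1 + 4·1; 6·1 + 1·1 + 7·1; 4·1 + 7·1 + 4·1) = (11, 14, 15)
w2 = Lw1 = (1·11 + 6·14 + 4·15; 6·11 + 1·14 + 7·15; 4·11 + 7·14 + 4·15) = (155, 185, 202)
w3 = Lw2 = (2073, 2529, 2723)
w4 = Lw3 = (28139, 34028, 36887)
The requested component of w4 is 34028.

34028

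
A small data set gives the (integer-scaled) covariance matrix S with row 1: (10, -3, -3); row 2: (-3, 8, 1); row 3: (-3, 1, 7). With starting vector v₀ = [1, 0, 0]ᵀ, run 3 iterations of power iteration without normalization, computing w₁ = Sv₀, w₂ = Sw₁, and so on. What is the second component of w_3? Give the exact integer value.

w1 = Sv₀ = (10·1 + (-3)·0 + (-3)·0; (-3)·1 + 8·0 + 1·0; (-3)·1 + 1·0 + 7·0) = (10, -3, -3)
w2 = Sw1 = (10·10 + (-3)·(-3) + (-3)·(-3); (-3)·10 + 8·(-3) + 1·(-3); (-3)·10 + 1·(-3) + 7·(-3)) = (118, -57, -54)
w3 = Sw2 = (1513, -864, -789)
The requested component of w3 is -864.

-864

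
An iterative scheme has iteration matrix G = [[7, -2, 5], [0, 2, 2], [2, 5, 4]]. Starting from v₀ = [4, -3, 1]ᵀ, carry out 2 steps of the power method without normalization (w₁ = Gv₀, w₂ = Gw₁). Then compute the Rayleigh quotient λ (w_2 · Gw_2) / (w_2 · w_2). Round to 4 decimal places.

w1 = Gv₀ = (7·4 + (-2)·(-3) + 5·1; 0·4 + 2·(-3) + 2·1; 2·4 + 5·(-3) + 4·1) = (39, -4, -3)
w2 = Gw1 = (7·39 + (-2)·(-4) + 5·(-3); 0·39 + 2·(-4) + 2·(-3); 2·39 + 5·(-4) + 4·(-3)) = (266, -14, 46)
Gw2 = (2120, 64, 646)
w2·Gw2 = 266·2120 + (-14)·64 + 46·646 = 592740; w2·w2 = 266·266 + (-14)·(-14) + 46·46 = 73068
λ ≈ 592740/73068 = 8.1122

8.1122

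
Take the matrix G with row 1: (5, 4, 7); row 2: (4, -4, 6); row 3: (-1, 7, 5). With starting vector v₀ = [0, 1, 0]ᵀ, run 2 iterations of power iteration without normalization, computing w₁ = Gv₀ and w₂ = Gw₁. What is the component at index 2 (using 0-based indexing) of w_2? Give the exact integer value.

w1 = Gv₀ = (5·0 + 4·1 + 7·0; 4·0 + (-4)·1 + 6·0; (-1)·0 + 7·1 + 5·0) = (4, -4, 7)
w2 = Gw1 = (5·4 + 4·(-4) + 7·7; 4·4 + (-4)·(-4) + 6·7; (-1)·4 + 7·(-4) + 5·7) = (53, 74, 3)
The requested component of w2 is 3.

3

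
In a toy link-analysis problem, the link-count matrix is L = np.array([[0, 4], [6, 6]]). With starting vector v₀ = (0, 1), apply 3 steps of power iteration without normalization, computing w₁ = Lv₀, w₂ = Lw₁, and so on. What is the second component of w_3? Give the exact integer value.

504

w1 = Lv₀ = (4, 6)
w2 = Lw1 = (24, 60)
w3 = Lw2 = (240, 504)
The requested component of w3 is 504.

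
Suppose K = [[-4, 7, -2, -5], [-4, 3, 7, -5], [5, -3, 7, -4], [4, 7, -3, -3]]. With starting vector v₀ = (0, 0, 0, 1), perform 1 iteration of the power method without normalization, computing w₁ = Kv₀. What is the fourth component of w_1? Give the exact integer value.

w1 = Kv₀ = ((-4)·0 + 7·0 + (-2)·0 + (-5)·1; (-4)·0 + 3·0 + 7·0 + (-5)·1; 5·0 + (-3)·0 + 7·0 + (-4)·1; 4·0 + 7·0 + (-3)·0 + (-3)·1) = (-5, -5, -4, -3)
The requested component of w1 is -3.

-3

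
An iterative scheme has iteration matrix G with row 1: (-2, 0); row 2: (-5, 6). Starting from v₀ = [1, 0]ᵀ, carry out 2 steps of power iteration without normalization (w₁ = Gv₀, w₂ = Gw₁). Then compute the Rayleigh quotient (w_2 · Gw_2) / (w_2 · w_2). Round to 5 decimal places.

λ ≈ 6.65385

w1 = Gv₀ = ((-2)·1 + 0·0; (-5)·1 + 6·0) = (-2, -5)
w2 = Gw1 = ((-2)·(-2) + 0·(-5); (-5)·(-2) + 6·(-5)) = (4, -20)
Gw2 = (-8, -140)
w2·Gw2 = 4·(-8) + (-20)·(-140) = 2768; w2·w2 = 4·4 + (-20)·(-20) = 416
λ ≈ 2768/416 = 6.65385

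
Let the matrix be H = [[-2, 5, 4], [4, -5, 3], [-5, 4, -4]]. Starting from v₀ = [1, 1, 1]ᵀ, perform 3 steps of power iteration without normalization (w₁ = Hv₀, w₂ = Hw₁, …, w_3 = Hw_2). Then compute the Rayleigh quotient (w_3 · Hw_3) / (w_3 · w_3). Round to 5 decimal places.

w1 = Hv₀ = ((-2)·1 + 5·1 + 4·1; 4·1 + (-5)·1 + 3·1; (-5)·1 + 4·1 + (-4)·1) = (7, 2, -5)
w2 = Hw1 = ((-2)·7 + 5·2 + 4·(-5); 4·7 + (-5)·2 + 3·(-5); (-5)·7 + 4·2 + (-4)·(-5)) = (-24, 3, -7)
w3 = Hw2 = (35, -132, 160)
Hw3 = (-90, 1280, -1343)
w3·Hw3 = 35·(-90) + (-132)·1280 + 160·(-1343) = -386990; w3·w3 = 35·35 + (-132)·(-132) + 160·160 = 44249
λ ≈ -386990/44249 = -8.74573

λ ≈ -8.74573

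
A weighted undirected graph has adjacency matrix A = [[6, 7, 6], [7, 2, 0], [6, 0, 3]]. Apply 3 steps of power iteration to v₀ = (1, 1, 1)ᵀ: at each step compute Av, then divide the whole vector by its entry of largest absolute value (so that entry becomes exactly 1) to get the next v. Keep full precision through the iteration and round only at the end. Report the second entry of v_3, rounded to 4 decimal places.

0.5835

Av0 = (19.00000, 9.00000, 9.00000); divide by 19.00000 → v1 = (1.00000, 0.47368, 0.47368)
Av1 = (12.15789, 7.94737, 7.42105); divide by 12.15789 → v2 = (1.00000, 0.65368, 0.61039)
Av2 = (14.23810, 8.30736, 7.83117); divide by 14.23810 → v3 = (1.00000, 0.58346, 0.55002)
Requested entry of v3: 1919/3289 = 0.5835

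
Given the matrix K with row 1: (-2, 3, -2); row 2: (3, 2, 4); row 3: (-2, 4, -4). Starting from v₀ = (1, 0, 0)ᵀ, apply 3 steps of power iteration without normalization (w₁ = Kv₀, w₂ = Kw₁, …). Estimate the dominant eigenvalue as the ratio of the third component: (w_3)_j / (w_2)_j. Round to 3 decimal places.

-6.750

w1 = Kv₀ = (-2, 3, -2)
w2 = Kw1 = (17, -8, 24)
w3 = Kw2 = (-106, 131, -162)
Ratio at component: -162 / 24 = -6.750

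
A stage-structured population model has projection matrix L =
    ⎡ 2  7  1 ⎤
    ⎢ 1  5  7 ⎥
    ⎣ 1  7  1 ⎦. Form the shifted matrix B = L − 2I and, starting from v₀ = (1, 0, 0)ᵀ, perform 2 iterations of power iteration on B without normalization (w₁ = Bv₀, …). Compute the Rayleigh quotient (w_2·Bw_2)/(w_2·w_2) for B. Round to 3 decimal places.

9.200

B = L − 2I has rows (0, 7, 1); (1, 3, 7); (1, 7, -1)
w1 = Bv₀ = (0, 1, 1)
w2 = Bw1 = (8, 10, 6)
Bw2 = (76, 80, 72)
w2·Bw2 = 1840; w2·w2 = 200; μ ≈ 1840/200 = 9.200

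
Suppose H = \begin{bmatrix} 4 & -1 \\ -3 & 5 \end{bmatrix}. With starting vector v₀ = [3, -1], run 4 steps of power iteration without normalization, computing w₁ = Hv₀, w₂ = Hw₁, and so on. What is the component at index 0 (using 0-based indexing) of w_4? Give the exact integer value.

w1 = Hv₀ = (4·3 + (-1)·(-1); (-3)·3 + 5·(-1)) = (13, -14)
w2 = Hw1 = (4·13 + (-1)·(-14); (-3)·13 + 5·(-14)) = (66, -109)
w3 = Hw2 = (373, -743)
w4 = Hw3 = (2235, -4834)
The requested component of w4 is 2235.

2235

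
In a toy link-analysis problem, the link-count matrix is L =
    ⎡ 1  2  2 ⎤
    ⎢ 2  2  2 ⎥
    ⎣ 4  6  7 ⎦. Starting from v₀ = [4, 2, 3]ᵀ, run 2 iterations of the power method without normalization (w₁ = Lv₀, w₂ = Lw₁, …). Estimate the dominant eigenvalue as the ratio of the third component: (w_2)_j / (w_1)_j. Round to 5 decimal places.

w1 = Lv₀ = (14, 18, 49)
w2 = Lw1 = (148, 162, 507)
Ratio at component: 507 / 49 = 10.34694

10.34694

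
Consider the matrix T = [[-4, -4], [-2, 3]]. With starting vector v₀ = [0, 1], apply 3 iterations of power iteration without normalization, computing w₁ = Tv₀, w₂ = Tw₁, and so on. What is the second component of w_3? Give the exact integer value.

43

w1 = Tv₀ = ((-4)·0 + (-4)·1; (-2)·0 + 3·1) = (-4, 3)
w2 = Tw1 = ((-4)·(-4) + (-4)·3; (-2)·(-4) + 3·3) = (4, 17)
w3 = Tw2 = (-84, 43)
The requested component of w3 is 43.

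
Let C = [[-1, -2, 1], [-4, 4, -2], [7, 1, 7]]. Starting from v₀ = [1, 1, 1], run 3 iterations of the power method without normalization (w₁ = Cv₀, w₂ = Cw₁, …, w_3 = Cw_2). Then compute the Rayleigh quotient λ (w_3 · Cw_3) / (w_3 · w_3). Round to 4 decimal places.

w1 = Cv₀ = ((-1)·1 + (-2)·1 + 1·1; (-4)·1 + 4·1 + (-2)·1; 7·1 + 1·1 + 7·1) = (-2, -2, 15)
w2 = Cw1 = ((-1)·(-2) + (-2)·(-2) + 1·15; (-4)·(-2) + 4·(-2) + (-2)·15; 7·(-2) + 1·(-2) + 7·15) = (21, -30, 89)
w3 = Cw2 = (128, -382, 740)
Cw3 = (1376, -3520, 5694)
w3·Cw3 = 128·1376 + (-382)·(-3520) + 740·5694 = 5734328; w3·w3 = 128·128 + (-382)·(-382) + 740·740 = 709908
λ ≈ 5734328/709908 = 8.0776

λ ≈ 8.0776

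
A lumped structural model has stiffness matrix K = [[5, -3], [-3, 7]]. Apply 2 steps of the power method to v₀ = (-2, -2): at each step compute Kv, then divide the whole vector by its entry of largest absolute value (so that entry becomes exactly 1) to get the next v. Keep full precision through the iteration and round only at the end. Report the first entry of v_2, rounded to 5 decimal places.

-0.09091

Kv0 = (-4.000000, -8.000000); divide by -8.000000 → v1 = (0.500000, 1.000000)
Kv1 = (-0.500000, 5.500000); divide by 5.500000 → v2 = (-0.090909, 1.000000)
Requested entry of v2: 4/-44 = -0.09091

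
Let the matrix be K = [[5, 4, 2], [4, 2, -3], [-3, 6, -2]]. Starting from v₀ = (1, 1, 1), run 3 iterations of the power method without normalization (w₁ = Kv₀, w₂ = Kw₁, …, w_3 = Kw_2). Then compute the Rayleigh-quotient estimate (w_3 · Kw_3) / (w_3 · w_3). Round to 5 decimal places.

λ ≈ 7.62259

w1 = Kv₀ = (11, 3, 1)
w2 = Kw1 = (69, 47, -17)
w3 = Kw2 = (499, 421, 109)
Kw3 = (4397, 2511, 811)
w3·Kw3 = 499·4397 + 421·2511 + 109·811 = 3339633; w3·w3 = 499·499 + 421·421 + 109·109 = 438123
λ ≈ 3339633/438123 = 7.62259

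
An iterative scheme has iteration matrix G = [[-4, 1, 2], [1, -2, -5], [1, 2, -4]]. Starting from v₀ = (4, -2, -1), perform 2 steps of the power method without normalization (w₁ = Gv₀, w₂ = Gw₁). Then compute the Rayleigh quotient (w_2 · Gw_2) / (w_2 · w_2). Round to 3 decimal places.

w1 = Gv₀ = ((-4)·4 + 1·(-2) + 2·(-1); 1·4 + (-2)·(-2) + (-5)·(-1); 1·4 + 2·(-2) + (-4)·(-1)) = (-20, 13, 4)
w2 = Gw1 = ((-4)·(-20) + 1·13 + 2·4; 1·(-20) + (-2)·13 + (-5)·4; 1·(-20) + 2·13 + (-4)·4) = (101, -66, -10)
Gw2 = (-490, 283, 9)
w2·Gw2 = 101·(-490) + (-66)·283 + (-10)·9 = -68258; w2·w2 = 101·101 + (-66)·(-66) + (-10)·(-10) = 14657
λ ≈ -68258/14657 = -4.657

-4.657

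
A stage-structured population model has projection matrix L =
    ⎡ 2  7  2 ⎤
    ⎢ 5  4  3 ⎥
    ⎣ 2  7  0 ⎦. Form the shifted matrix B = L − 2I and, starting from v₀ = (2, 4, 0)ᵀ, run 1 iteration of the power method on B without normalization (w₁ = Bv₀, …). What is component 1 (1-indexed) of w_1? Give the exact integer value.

B = L − 2I has rows (0, 7, 2); (5, 2, 3); (2, 7, -2)
w1 = Bv₀ = (28, 18, 32)
Requested component of w1: 28

28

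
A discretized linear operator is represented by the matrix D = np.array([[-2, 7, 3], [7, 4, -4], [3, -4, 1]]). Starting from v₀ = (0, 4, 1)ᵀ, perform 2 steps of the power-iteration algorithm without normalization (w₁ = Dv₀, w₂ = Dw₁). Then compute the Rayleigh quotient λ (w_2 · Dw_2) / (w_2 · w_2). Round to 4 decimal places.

2.2003

w1 = Dv₀ = ((-2)·0 + 7·4 + 3·1; 7·0 + 4·4 + (-4)·1; 3·0 + (-4)·4 + 1·1) = (31, 12, -15)
w2 = Dw1 = ((-2)·31 + 7·12 + 3·(-15); 7·31 + 4·12 + (-4)·(-15); 3·31 + (-4)·12 + 1·(-15)) = (-23, 325, 30)
Dw2 = (2411, 1019, -1339)
w2·Dw2 = (-23)·2411 + 325·1019 + 30·(-1339) = 235552; w2·w2 = (-23)·(-23) + 325·325 + 30·30 = 107054
λ ≈ 235552/107054 = 2.2003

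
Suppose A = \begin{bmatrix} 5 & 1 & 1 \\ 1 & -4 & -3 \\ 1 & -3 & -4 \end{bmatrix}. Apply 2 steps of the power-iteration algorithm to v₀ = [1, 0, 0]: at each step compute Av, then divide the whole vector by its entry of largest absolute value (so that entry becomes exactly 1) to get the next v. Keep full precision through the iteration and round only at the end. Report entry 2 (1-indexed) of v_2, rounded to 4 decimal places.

Av0 = (5.00000, 1.00000, 1.00000); divide by 5.00000 → v1 = (1.00000, 0.20000, 0.20000)
Av1 = (5.40000, -0.40000, -0.40000); divide by 5.40000 → v2 = (1.00000, -0.07407, -0.07407)
Requested entry of v2: -2/27 = -0.0741

-0.0741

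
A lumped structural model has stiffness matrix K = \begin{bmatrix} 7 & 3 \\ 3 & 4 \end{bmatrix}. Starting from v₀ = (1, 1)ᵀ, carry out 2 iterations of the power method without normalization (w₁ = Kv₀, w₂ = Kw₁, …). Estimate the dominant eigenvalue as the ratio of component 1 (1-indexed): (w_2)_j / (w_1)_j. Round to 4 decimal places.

9.1000

w1 = Kv₀ = (10, 7)
w2 = Kw1 = (91, 58)
Ratio at component: 91 / 10 = 9.1000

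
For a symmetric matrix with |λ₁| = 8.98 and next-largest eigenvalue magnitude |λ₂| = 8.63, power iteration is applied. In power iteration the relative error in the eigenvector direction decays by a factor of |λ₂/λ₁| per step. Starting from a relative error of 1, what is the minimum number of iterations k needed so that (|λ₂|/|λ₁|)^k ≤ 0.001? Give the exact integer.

174

|λ₂/λ₁| = 8.63/8.98 = 0.96102
Need k ≥ ln(0.001) / ln(0.96102) = -6.9078 / -0.0398 ≈ 173.757
Smallest integer k satisfying the bound: 174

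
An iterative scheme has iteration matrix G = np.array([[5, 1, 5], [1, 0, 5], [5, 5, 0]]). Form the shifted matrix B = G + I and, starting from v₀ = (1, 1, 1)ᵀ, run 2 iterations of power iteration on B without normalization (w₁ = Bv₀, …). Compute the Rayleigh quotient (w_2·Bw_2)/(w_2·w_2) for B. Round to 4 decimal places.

10.5215

B = G + I has rows (6, 1, 5); (1, 1, 5); (5, 5, 1)
w1 = Bv₀ = (12, 7, 11)
w2 = Bw1 = (134, 74, 106)
Bw2 = (1408, 738, 1146)
w2·Bw2 = 364760; w2·w2 = 34668; μ ≈ 364760/34668 = 10.5215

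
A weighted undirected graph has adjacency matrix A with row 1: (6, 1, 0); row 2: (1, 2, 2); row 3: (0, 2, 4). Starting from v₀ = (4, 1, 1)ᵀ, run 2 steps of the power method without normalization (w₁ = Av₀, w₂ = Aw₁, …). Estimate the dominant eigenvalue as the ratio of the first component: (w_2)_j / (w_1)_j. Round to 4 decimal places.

w1 = Av₀ = (25, 8, 6)
w2 = Aw1 = (158, 53, 40)
Ratio at component: 158 / 25 = 6.3200

λ ≈ 6.3200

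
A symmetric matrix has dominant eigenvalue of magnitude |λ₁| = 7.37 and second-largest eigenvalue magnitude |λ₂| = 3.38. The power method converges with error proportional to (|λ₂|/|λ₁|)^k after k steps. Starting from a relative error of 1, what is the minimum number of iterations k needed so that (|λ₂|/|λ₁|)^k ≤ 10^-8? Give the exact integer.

|λ₂/λ₁| = 3.38/7.37 = 0.45862
Need k ≥ ln(10^-8) / ln(0.45862) = -18.4207 / -0.7795 ≈ 23.630
Smallest integer k satisfying the bound: 24

24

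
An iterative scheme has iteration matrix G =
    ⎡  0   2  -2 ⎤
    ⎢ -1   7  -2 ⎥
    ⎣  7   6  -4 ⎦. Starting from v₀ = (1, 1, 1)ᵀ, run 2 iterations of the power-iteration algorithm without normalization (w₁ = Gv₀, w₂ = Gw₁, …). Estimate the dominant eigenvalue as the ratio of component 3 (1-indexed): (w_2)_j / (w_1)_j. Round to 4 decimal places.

w1 = Gv₀ = (0·1 + 2·1 + (-2)·1; (-1)·1 + 7·1 + (-2)·1; 7·1 + 6·1 + (-4)·1) = (0, 4, 9)
w2 = Gw1 = (0·0 + 2·4 + (-2)·9; (-1)·0 + 7·4 + (-2)·9; 7·0 + 6·4 + (-4)·9) = (-10, 10, -12)
Ratio at component: -12 / 9 = -1.3333

λ ≈ -1.3333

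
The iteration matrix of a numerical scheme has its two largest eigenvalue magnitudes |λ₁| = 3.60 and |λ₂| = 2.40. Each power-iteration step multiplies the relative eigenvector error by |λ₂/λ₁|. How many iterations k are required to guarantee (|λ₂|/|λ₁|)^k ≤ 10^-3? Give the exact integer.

18

|λ₂/λ₁| = 2.40/3.60 = 0.66667
Need k ≥ ln(10^-3) / ln(0.66667) = -6.9078 / -0.4055 ≈ 17.037
Smallest integer k satisfying the bound: 18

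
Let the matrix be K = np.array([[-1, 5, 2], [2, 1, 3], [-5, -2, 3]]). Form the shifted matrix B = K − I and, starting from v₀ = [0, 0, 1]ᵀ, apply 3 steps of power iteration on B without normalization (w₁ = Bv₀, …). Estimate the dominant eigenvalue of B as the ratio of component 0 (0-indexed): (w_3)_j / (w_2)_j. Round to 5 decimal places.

μ ≈ -0.26667

B = K − I has rows (-2, 5, 2); (2, 0, 3); (-5, -2, 2)
w1 = Bv₀ = (2, 3, 2)
w2 = Bw1 = (15, 10, -12)
w3 = Bw2 = (-4, -6, -119)
Ratio: -4/15 = -0.26667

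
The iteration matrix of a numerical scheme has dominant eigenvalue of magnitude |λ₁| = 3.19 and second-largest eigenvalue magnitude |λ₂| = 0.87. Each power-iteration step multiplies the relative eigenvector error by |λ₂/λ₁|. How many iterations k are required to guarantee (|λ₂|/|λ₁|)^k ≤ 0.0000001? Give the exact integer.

|λ₂/λ₁| = 0.87/3.19 = 0.27273
Need k ≥ ln(0.0000001) / ln(0.27273) = -16.1181 / -1.2993 ≈ 12.405
Smallest integer k satisfying the bound: 13

13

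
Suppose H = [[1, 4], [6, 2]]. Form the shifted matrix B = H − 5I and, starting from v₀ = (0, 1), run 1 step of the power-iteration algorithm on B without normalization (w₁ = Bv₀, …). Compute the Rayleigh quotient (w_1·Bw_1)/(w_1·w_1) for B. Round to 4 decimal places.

B = H − 5I has rows (-4, 4); (6, -3)
w1 = Bv₀ = ((-4)·0 + 4·1; 6·0 + (-3)·1) = (4, -3)
Bw1 = (-28, 33)
w1·Bw1 = -211; w1·w1 = 25; μ ≈ -211/25 = -8.4400

-8.4400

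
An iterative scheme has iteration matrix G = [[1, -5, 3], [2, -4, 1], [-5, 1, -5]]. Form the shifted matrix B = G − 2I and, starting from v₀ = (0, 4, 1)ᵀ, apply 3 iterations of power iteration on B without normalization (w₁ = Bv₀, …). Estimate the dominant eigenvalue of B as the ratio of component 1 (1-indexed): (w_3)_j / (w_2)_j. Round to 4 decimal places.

B = G − 2I has rows (-1, -5, 3); (2, -6, 1); (-5, 1, -7)
w1 = Bv₀ = ((-1)·0 + (-5)·4 + 3·1; 2·0 + (-6)·4 + 1·1; (-5)·0 + 1·4 + (-7)·1) = (-17, -23, -3)
w2 = Bw1 = ((-1)·(-17) + (-5)·(-23) + 3·(-3); 2·(-17) + (-6)·(-23) + 1·(-3); (-5)·(-17) + 1·(-23) + (-7)·(-3)) = (123, 101, 83)
w3 = Bw2 = (-379, -277, -1095)
Ratio: -379/123 = -3.0813

-3.0813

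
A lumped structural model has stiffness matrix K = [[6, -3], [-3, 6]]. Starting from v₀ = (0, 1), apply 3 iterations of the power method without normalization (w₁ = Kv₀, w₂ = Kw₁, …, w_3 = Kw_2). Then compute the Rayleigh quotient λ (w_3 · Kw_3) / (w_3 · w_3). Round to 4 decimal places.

w1 = Kv₀ = (-3, 6)
w2 = Kw1 = (-36, 45)
w3 = Kw2 = (-351, 378)
Kw3 = (-3240, 3321)
w3·Kw3 = (-351)·(-3240) + 378·3321 = 2392578; w3·w3 = (-351)·(-351) + 378·378 = 266085
λ ≈ 2392578/266085 = 8.9918

8.9918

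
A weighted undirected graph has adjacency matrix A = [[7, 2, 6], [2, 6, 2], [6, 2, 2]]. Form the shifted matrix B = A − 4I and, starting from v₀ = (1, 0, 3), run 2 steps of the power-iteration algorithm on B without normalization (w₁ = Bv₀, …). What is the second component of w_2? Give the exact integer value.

58

B = A − 4I has rows (3, 2, 6); (2, 2, 2); (6, 2, -2)
w1 = Bv₀ = (3·1 + 2·0 + 6·3; 2·1 + 2·0 + 2·3; 6·1 + 2·0 + (-2)·3) = (21, 8, 0)
w2 = Bw1 = (3·21 + 2·8 + 6·0; 2·21 + 2·8 + 2·0; 6·21 + 2·8 + (-2)·0) = (79, 58, 142)
Requested component of w2: 58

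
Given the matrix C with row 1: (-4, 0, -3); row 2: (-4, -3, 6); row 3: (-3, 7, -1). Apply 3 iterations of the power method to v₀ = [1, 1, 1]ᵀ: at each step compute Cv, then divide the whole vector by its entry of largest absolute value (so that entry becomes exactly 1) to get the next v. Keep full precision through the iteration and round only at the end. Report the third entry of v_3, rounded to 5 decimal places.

Cv0 = (-7.000000, -1.000000, 3.000000); divide by -7.000000 → v1 = (1.000000, 0.142857, -0.428571)
Cv1 = (-2.714286, -7.000000, -1.571429); divide by -7.000000 → v2 = (0.387755, 1.000000, 0.224490)
Cv2 = (-2.224490, -3.204082, 5.612245); divide by 5.612245 → v3 = (-0.396364, -0.570909, 1.000000)
Requested entry of v3: 275/275 = 1.00000

1.00000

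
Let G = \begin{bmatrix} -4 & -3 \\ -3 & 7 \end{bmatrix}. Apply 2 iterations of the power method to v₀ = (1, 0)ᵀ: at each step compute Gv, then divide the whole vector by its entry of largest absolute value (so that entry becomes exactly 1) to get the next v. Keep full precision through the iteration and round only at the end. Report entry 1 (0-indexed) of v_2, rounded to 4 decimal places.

Gv0 = (-4.00000, -3.00000); divide by -4.00000 → v1 = (1.00000, 0.75000)
Gv1 = (-6.25000, 2.25000); divide by -6.25000 → v2 = (1.00000, -0.36000)
Requested entry of v2: -9/25 = -0.3600

-0.3600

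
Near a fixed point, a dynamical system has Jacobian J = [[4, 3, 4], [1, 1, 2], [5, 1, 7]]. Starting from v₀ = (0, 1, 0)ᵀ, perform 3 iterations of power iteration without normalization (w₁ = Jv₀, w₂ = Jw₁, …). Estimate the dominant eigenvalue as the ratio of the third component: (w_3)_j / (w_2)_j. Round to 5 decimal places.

11.39130

w1 = Jv₀ = (4·0 + 3·1 + 4·0; 1·0 + 1·1 + 2·0; 5·0 + 1·1 + 7·0) = (3, 1, 1)
w2 = Jw1 = (4·3 + 3·1 + 4·1; 1·3 + 1·1 + 2·1; 5·3 + 1·1 + 7·1) = (19, 6, 23)
w3 = Jw2 = (186, 71, 262)
Ratio at component: 262 / 23 = 11.39130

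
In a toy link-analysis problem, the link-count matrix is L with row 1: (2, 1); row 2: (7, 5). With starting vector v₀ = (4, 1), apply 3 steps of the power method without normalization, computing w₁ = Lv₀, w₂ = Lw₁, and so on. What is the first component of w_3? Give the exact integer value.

w1 = Lv₀ = (9, 33)
w2 = Lw1 = (51, 228)
w3 = Lw2 = (330, 1497)
The requested component of w3 is 330.

330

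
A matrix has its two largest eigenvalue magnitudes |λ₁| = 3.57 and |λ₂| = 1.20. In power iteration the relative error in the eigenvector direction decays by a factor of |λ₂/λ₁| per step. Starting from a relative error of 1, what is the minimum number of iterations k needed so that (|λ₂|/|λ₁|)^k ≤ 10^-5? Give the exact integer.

11

|λ₂/λ₁| = 1.20/3.57 = 0.33613
Need k ≥ ln(10^-5) / ln(0.33613) = -11.5129 / -1.0902 ≈ 10.560
Smallest integer k satisfying the bound: 11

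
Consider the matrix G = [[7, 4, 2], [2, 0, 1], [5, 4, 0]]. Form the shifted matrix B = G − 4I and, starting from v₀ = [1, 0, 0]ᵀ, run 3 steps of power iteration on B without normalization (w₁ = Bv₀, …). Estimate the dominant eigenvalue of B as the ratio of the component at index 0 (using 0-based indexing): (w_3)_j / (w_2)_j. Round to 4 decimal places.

μ ≈ 3.6667

B = G − 4I has rows (3, 4, 2); (2, -4, 1); (5, 4, -4)
w1 = Bv₀ = (3·1 + 4·0 + 2·0; 2·1 + (-4)·0 + 1·0; 5·1 + 4·0 + (-4)·0) = (3, 2, 5)
w2 = Bw1 = (3·3 + 4·2 + 2·5; 2·3 + (-4)·2 + 1·5; 5·3 + 4·2 + (-4)·5) = (27, 3, 3)
w3 = Bw2 = (99, 45, 135)
Ratio: 99/27 = 3.6667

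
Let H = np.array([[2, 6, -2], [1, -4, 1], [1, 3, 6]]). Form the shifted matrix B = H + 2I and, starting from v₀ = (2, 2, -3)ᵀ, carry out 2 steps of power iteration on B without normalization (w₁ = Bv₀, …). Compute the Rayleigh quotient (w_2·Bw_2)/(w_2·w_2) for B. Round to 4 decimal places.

B = H + 2I has rows (4, 6, -2); (1, -2, 1); (1, 3, 8)
w1 = Bv₀ = (4·2 + 6·2 + (-2)·(-3); 1·2 + (-2)·2 + 1·(-3); 1·2 + 3·2 + 8·(-3)) = (26, -5, -16)
w2 = Bw1 = (4·26 + 6·(-5) + (-2)·(-16); 1·26 + (-2)·(-5) + 1·(-16); 1·26 + 3·(-5) + 8·(-16)) = (106, 20, -117)
Bw2 = (778, -51, -770)
w2·Bw2 = 171538; w2·w2 = 25325; μ ≈ 171538/25325 = 6.7735

6.7735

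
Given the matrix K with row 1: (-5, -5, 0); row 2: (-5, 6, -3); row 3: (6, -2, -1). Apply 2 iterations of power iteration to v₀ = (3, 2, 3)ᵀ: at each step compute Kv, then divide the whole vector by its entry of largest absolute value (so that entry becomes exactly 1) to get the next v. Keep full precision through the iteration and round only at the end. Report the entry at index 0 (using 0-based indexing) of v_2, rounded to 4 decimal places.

1.0000

Kv0 = (-25.00000, -12.00000, 11.00000); divide by -25.00000 → v1 = (1.00000, 0.48000, -0.44000)
Kv1 = (-7.40000, -0.80000, 5.48000); divide by -7.40000 → v2 = (1.00000, 0.10811, -0.74054)
Requested entry of v2: 185/185 = 1.0000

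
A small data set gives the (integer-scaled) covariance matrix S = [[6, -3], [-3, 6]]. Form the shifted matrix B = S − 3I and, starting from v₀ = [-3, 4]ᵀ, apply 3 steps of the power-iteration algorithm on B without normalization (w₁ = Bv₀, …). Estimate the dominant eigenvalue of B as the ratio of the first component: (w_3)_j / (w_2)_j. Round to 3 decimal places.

μ ≈ 6.000

B = S − 3I has rows (3, -3); (-3, 3)
w1 = Bv₀ = (-21, 21)
w2 = Bw1 = (-126, 126)
w3 = Bw2 = (-756, 756)
Ratio: -756/-126 = 6.000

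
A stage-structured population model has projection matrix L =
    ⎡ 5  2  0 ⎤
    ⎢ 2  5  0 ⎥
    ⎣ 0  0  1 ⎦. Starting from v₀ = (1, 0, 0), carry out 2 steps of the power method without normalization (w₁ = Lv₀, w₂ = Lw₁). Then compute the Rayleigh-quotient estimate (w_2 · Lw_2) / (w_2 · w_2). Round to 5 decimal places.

w1 = Lv₀ = (5, 2, 0)
w2 = Lw1 = (29, 20, 0)
Lw2 = (185, 158, 0)
w2·Lw2 = 29·185 + 20·158 + 0·0 = 8525; w2·w2 = 29·29 + 20·20 + 0·0 = 1241
λ ≈ 8525/1241 = 6.86946

λ ≈ 6.86946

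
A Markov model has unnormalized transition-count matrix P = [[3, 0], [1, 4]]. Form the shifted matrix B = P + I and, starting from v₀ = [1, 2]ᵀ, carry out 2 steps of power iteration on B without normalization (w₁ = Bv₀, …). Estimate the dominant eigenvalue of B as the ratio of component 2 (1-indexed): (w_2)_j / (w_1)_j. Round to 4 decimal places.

B = P + I has rows (4, 0); (1, 5)
w1 = Bv₀ = (4, 11)
w2 = Bw1 = (16, 59)
Ratio: 59/11 = 5.3636

5.3636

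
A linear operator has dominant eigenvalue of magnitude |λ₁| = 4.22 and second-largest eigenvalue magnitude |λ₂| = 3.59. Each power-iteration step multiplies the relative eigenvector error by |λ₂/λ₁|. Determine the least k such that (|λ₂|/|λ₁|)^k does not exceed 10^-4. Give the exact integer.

57

|λ₂/λ₁| = 3.59/4.22 = 0.85071
Need k ≥ ln(10^-4) / ln(0.85071) = -9.2103 / -0.1617 ≈ 56.965
Smallest integer k satisfying the bound: 57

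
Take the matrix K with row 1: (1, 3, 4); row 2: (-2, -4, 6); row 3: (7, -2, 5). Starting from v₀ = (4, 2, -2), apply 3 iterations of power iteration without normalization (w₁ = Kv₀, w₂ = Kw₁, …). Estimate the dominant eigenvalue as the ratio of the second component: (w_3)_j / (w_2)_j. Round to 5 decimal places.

w1 = Kv₀ = (1·4 + 3·2 + 4·(-2); (-2)·4 + (-4)·2 + 6·(-2); 7·4 + (-2)·2 + 5·(-2)) = (2, -28, 14)
w2 = Kw1 = (1·2 + 3·(-28) + 4·14; (-2)·2 + (-4)·(-28) + 6·14; 7·2 + (-2)·(-28) + 5·14) = (-26, 192, 140)
w3 = Kw2 = (1110, 124, 134)
Ratio at component: 124 / 192 = 0.64583

λ ≈ 0.64583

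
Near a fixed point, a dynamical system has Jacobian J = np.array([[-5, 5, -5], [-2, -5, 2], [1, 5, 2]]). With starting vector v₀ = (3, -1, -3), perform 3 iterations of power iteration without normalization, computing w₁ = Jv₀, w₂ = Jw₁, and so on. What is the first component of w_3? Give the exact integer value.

275

w1 = Jv₀ = ((-5)·3 + 5·(-1) + (-5)·(-3); (-2)·3 + (-5)·(-1) + 2·(-3); 1·3 + 5·(-1) + 2·(-3)) = (-5, -7, -8)
w2 = Jw1 = ((-5)·(-5) + 5·(-7) + (-5)·(-8); (-2)·(-5) + (-5)·(-7) + 2·(-8); 1·(-5) + 5·(-7) + 2·(-8)) = (30, 29, -56)
w3 = Jw2 = (275, -317, 63)
The requested component of w3 is 275.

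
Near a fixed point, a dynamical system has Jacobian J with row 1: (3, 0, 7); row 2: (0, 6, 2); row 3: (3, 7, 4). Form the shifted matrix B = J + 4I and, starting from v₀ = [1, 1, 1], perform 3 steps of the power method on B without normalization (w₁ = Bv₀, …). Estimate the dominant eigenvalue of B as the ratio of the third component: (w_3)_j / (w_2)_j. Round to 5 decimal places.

μ ≈ 14.53333

B = J + 4I has rows (7, 0, 7); (0, 10, 2); (3, 7, 8)
w1 = Bv₀ = (14, 12, 18)
w2 = Bw1 = (224, 156, 270)
w3 = Bw2 = (3458, 2100, 3924)
Ratio: 3924/270 = 14.53333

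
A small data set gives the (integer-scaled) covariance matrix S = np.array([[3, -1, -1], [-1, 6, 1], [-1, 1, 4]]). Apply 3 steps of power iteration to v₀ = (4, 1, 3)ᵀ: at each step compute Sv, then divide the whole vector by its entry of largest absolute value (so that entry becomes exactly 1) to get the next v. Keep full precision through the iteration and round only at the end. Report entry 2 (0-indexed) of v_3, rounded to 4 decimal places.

Sv0 = (8.00000, 5.00000, 9.00000); divide by 9.00000 → v1 = (0.88889, 0.55556, 1.00000)
Sv1 = (1.11111, 3.44444, 3.66667); divide by 3.66667 → v2 = (0.30303, 0.93939, 1.00000)
Sv2 = (-1.03030, 6.33333, 4.63636); divide by 6.33333 → v3 = (-0.16268, 1.00000, 0.73206)
Requested entry of v3: 153/209 = 0.7321

0.7321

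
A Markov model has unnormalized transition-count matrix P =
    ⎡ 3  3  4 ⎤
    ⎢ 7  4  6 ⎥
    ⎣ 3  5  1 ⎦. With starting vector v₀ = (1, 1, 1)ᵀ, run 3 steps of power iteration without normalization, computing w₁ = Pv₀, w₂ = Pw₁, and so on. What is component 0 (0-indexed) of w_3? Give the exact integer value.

w1 = Pv₀ = (3·1 + 3·1 + 4·1; 7·1 + 4·1 + 6·1; 3·1 + 5·1 + 1·1) = (10, 17, 9)
w2 = Pw1 = (3·10 + 3·17 + 4·9; 7·10 + 4·17 + 6·9; 3·10 + 5·17 + 1·9) = (117, 192, 124)
w3 = Pw2 = (1423, 2331, 1435)
The requested component of w3 is 1423.

1423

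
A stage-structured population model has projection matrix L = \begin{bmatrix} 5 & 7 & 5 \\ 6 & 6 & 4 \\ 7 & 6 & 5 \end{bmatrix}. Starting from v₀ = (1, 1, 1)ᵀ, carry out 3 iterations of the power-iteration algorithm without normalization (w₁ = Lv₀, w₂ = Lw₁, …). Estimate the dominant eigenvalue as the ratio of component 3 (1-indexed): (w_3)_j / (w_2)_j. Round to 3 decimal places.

w1 = Lv₀ = (5·1 + 7·1 + 5·1; 6·1 + 6·1 + 4·1; 7·1 + 6·1 + 5·1) = (17, 16, 18)
w2 = Lw1 = (5·17 + 7·16 + 5·18; 6·17 + 6·16 + 4·18; 7·17 + 6·16 + 5·18) = (287, 270, 305)
w3 = Lw2 = (4850, 4562, 5154)
Ratio at component: 5154 / 305 = 16.898

16.898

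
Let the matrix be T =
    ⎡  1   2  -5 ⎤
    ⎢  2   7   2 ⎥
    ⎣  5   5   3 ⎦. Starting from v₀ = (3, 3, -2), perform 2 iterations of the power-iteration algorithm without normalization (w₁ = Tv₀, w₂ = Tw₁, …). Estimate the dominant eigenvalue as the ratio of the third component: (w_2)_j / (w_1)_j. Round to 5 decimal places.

w1 = Tv₀ = (1·3 + 2·3 + (-5)·(-2); 2·3 + 7·3 + 2·(-2); 5·3 + 5·3 + 3·(-2)) = (19, 23, 24)
w2 = Tw1 = (1·19 + 2·23 + (-5)·24; 2·19 + 7·23 + 2·24; 5·19 + 5·23 + 3·24) = (-55, 247, 282)
Ratio at component: 282 / 24 = 11.75000

11.75000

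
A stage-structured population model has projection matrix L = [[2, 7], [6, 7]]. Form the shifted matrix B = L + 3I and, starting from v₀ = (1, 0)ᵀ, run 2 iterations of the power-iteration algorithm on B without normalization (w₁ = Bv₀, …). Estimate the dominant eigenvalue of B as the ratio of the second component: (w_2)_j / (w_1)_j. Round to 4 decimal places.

B = L + 3I has rows (5, 7); (6, 10)
w1 = Bv₀ = (5·1 + 7·0; 6·1 + 10·0) = (5, 6)
w2 = Bw1 = (5·5 + 7·6; 6·5 + 10·6) = (67, 90)
Ratio: 90/6 = 15.0000

15.0000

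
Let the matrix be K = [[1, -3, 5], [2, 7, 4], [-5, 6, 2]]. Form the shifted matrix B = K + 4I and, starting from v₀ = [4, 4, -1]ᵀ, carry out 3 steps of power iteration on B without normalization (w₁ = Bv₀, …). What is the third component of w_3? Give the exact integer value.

5417

B = K + 4I has rows (5, -3, 5); (2, 11, 4); (-5, 6, 6)
w1 = Bv₀ = (5·4 + (-3)·4 + 5·(-1); 2·4 + 11·4 + 4·(-1); (-5)·4 + 6·4 + 6·(-1)) = (3, 48, -2)
w2 = Bw1 = (5·3 + (-3)·48 + 5·(-2); 2·3 + 11·48 + 4·(-2); (-5)·3 + 6·48 + 6·(-2)) = (-139, 526, 261)
w3 = Bw2 = (-968, 6552, 5417)
Requested component of w3: 5417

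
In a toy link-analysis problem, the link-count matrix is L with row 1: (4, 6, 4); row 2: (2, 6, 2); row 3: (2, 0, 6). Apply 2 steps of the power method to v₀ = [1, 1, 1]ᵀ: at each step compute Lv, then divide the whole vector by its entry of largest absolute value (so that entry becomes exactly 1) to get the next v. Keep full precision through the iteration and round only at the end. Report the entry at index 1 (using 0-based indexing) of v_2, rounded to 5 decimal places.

0.70270

Lv0 = (14.000000, 10.000000, 8.000000); divide by 14.000000 → v1 = (1.000000, 0.714286, 0.571429)
Lv1 = (10.571429, 7.428571, 5.428571); divide by 10.571429 → v2 = (1.000000, 0.702703, 0.513514)
Requested entry of v2: 104/148 = 0.70270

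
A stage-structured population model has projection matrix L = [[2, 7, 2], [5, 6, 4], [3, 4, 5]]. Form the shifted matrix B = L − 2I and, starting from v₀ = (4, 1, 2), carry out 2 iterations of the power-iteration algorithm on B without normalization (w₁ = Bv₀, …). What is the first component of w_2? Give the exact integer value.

B = L − 2I has rows (0, 7, 2); (5, 4, 4); (3, 4, 3)
w1 = Bv₀ = (0·4 + 7·1 + 2·2; 5·4 + 4·1 + 4·2; 3·4 + 4·1 + 3·2) = (11, 32, 22)
w2 = Bw1 = (0·11 + 7·32 + 2·22; 5·11 + 4·32 + 4·22; 3·11 + 4·32 + 3·22) = (268, 271, 227)
Requested component of w2: 268

268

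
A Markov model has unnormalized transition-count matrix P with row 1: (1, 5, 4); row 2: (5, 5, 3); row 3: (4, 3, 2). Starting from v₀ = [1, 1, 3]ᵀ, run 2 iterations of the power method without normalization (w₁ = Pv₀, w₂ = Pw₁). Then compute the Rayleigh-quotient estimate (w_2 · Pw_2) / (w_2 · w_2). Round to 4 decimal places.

w1 = Pv₀ = (1·1 + 5·1 + 4·3; 5·1 + 5·1 + 3·3; 4·1 + 3·1 + 2·3) = (18, 19, 13)
w2 = Pw1 = (1·18 + 5·19 + 4·13; 5·18 + 5·19 + 3·13; 4·18 + 3·19 + 2·13) = (165, 224, 155)
Pw2 = (1905, 2410, 1642)
w2·Pw2 = 165·1905 + 224·2410 + 155·1642 = 1108675; w2·w2 = 165·165 + 224·224 + 155·155 = 101426
λ ≈ 1108675/101426 = 10.9309

10.9309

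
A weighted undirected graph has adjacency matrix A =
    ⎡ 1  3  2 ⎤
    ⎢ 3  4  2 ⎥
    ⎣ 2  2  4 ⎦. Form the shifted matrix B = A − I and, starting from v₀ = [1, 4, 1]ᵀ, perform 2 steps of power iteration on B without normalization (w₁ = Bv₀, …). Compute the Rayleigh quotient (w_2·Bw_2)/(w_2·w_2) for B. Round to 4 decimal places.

6.8419

B = A − I has rows (0, 3, 2); (3, 3, 2); (2, 2, 3)
w1 = Bv₀ = (14, 17, 13)
w2 = Bw1 = (77, 119, 101)
Bw2 = (559, 790, 695)
w2·Bw2 = 207248; w2·w2 = 30291; μ ≈ 207248/30291 = 6.8419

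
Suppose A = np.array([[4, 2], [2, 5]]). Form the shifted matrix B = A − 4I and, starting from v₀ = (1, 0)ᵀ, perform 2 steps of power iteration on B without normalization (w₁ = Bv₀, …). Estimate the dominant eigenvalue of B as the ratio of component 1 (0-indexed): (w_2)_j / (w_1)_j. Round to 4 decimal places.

μ ≈ 1.0000

B = A − 4I has rows (0, 2); (2, 1)
w1 = Bv₀ = (0·1 + 2·0; 2·1 + 1·0) = (0, 2)
w2 = Bw1 = (0·0 + 2·2; 2·0 + 1·2) = (4, 2)
Ratio: 2/2 = 1.0000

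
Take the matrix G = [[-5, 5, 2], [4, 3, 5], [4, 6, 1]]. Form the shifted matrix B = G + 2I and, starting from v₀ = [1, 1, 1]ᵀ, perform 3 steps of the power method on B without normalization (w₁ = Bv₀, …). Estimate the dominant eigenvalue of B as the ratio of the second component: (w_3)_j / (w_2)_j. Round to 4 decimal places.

B = G + 2I has rows (-3, 5, 2); (4, 5, 5); (4, 6, 3)
w1 = Bv₀ = (4, 14, 13)
w2 = Bw1 = (84, 151, 139)
w3 = Bw2 = (781, 1786, 1659)
Ratio: 1786/151 = 11.8278

μ ≈ 11.8278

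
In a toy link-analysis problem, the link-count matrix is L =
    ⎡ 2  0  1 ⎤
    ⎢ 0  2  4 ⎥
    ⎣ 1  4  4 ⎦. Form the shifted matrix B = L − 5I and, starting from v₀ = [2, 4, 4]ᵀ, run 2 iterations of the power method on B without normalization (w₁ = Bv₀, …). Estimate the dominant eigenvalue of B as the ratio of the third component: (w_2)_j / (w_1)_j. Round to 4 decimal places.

0.0000

B = L − 5I has rows (-3, 0, 1); (0, -3, 4); (1, 4, -1)
w1 = Bv₀ = ((-3)·2 + 0·4 + 1·4; 0·2 + (-3)·4 + 4·4; 1·2 + 4·4 + (-1)·4) = (-2, 4, 14)
w2 = Bw1 = ((-3)·(-2) + 0·4 + 1·14; 0·(-2) + (-3)·4 + 4·14; 1·(-2) + 4·4 + (-1)·14) = (20, 44, 0)
Ratio: 0/14 = 0.0000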